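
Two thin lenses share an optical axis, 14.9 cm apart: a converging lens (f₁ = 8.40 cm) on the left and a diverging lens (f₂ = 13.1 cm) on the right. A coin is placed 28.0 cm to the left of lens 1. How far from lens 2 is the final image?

2.37 cm

Lens 1: 1/d_i1 = 1/f₁ − 1/d_o1 = 1/(8.40) − 1/(28.0) = 0.08333, so d_i1 = 12.00 cm.
The intermediate image is 12.00 cm to the right of lens 1, which is 14.9 − (12.00) = 2.900 cm to the left of lens 2, so d_o2 = +2.900 cm.
Lens 2 is diverging, so f₂ = −13.1 cm.
Lens 2: 1/d_i2 = 1/f₂ − 1/d_o2 = 1/(-13.1) − 1/(2.900) = -0.4212, so d_i2 = -2.37 cm.
The final image is virtual, 2.37 cm to the left of lens 2 (overall magnification ≈ -0.35).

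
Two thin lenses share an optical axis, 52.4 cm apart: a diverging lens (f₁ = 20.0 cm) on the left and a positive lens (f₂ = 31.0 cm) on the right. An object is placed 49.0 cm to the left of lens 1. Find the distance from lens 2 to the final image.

58.0 cm

Lens 1 is diverging, so f₁ = −20.0 cm.
Lens 1: 1/d_i1 = 1/f₁ − 1/d_o1 = 1/(-20.0) − 1/(49.0) = -0.07041, so d_i1 = -14.20 cm.
The intermediate image is 14.20 cm to the left of lens 1 (virtual), which is 52.4 − (-14.20) = 66.60 cm to the left of lens 2, so d_o2 = +66.60 cm.
Lens 2: 1/d_i2 = 1/f₂ − 1/d_o2 = 1/(31.0) − 1/(66.60) = 0.01724, so d_i2 = 58.0 cm.
The final image is real, 58.0 cm to the right of lens 2 (overall magnification ≈ -0.25).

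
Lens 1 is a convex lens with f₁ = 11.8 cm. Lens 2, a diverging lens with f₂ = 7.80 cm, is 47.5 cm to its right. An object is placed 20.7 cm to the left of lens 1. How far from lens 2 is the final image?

Lens 1: 1/d_i1 = 1/f₁ − 1/d_o1 = 1/(11.8) − 1/(20.7) = 0.03644, so d_i1 = 27.44 cm.
The intermediate image is 27.44 cm to the right of lens 1, which is 47.5 − (27.44) = 20.06 cm to the left of lens 2, so d_o2 = +20.06 cm.
Lens 2 is diverging, so f₂ = −7.80 cm.
Lens 2: 1/d_i2 = 1/f₂ − 1/d_o2 = 1/(-7.80) − 1/(20.06) = -0.1781, so d_i2 = -5.62 cm.
The final image is virtual, 5.62 cm to the left of lens 2 (overall magnification ≈ -0.37).

5.62 cm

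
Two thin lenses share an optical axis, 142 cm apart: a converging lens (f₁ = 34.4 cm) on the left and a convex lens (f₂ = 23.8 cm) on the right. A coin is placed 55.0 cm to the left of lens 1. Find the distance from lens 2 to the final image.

Lens 1: 1/d_i1 = 1/f₁ − 1/d_o1 = 1/(34.4) − 1/(55.0) = 0.01089, so d_i1 = 91.84 cm.
The intermediate image is 91.84 cm to the right of lens 1, which is 142 − (91.84) = 50.16 cm to the left of lens 2, so d_o2 = +50.16 cm.
Lens 2: 1/d_i2 = 1/f₂ − 1/d_o2 = 1/(23.8) − 1/(50.16) = 0.02208, so d_i2 = 45.3 cm.
The final image is real, 45.3 cm to the right of lens 2 (overall magnification ≈ 1.5).

45.3 cm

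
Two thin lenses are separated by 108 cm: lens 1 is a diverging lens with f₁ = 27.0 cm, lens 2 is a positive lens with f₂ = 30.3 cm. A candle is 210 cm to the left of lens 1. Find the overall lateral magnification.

m = -0.0340

f₁ = −27.0 cm (diverging).
Lens 1: 1/d_i1 = 1/(-27.0) − 1/(210) = -0.04180, so d_i1 = -23.92 cm; m₁ = −d_i1/d_o1 = +0.1139.
d_o2 = 108 − (-23.92) = 131.9 cm.
Lens 2: 1/d_i2 = 1/(30.3) − 1/(131.9) = 0.02542, so d_i2 = 39.34 cm; m₂ = −d_i2/d_o2 = -0.2982.
m = m₁·m₂ = (+0.1139)(-0.2982) = -0.0340.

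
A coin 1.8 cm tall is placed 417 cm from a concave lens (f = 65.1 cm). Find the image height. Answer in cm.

0.243 cm

For a concave lens, f = -65.1 cm.
1/d_i = 1/f − 1/d_o = 1/(-65.10) − 1/(417) = -0.01776, so d_i = -56.31 cm.
m = −d_i/d_o = +0.1350.
|h_i| = |m|·h_o = 0.1350 × 1.8 = 0.243 cm. The image is virtual, upright and reduced, on the same side as the object.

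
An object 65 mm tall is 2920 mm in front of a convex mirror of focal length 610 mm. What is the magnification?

m = +0.173

For a convex mirror, f = -610 mm.
1/d_i = 1/f − 1/d_o = 1/(-610.0) − 1/(2920) = -0.001982, so d_i = -504.6 mm.
m = −d_i/d_o = −(-504.6)/(2920) = +0.173.
The image is virtual, upright and reduced, behind the mirror.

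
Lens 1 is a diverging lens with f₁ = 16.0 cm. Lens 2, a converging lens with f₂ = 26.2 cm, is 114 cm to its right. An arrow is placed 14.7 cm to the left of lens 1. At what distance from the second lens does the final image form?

33.4 cm

Lens 1 is diverging, so f₁ = −16.0 cm.
Lens 1: 1/d_i1 = 1/f₁ − 1/d_o1 = 1/(-16.0) − 1/(14.7) = -0.1305, so d_i1 = -7.661 cm.
The intermediate image is 7.661 cm to the left of lens 1 (virtual), which is 114 − (-7.661) = 121.7 cm to the left of lens 2, so d_o2 = +121.7 cm.
Lens 2: 1/d_i2 = 1/f₂ − 1/d_o2 = 1/(26.2) − 1/(121.7) = 0.02995, so d_i2 = 33.4 cm.
The final image is real, 33.4 cm to the right of lens 2 (overall magnification ≈ -0.14).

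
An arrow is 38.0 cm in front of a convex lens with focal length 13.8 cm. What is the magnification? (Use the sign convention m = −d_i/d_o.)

1/d_i = 1/f − 1/d_o = 1/(13.80) − 1/(38.0) = 0.04615, so d_i = 21.67 cm.
m = −d_i/d_o = −(21.67)/(38.0) = -0.570.
The image is real, inverted and reduced, on the far side of the lens.

m = -0.570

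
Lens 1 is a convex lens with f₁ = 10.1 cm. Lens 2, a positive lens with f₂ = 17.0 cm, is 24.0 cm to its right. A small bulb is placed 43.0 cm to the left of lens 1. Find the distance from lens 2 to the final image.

Lens 1: 1/d_i1 = 1/f₁ − 1/d_o1 = 1/(10.1) − 1/(43.0) = 0.07575, so d_i1 = 13.20 cm.
The intermediate image is 13.20 cm to the right of lens 1, which is 24.0 − (13.20) = 10.80 cm to the left of lens 2, so d_o2 = +10.80 cm.
Lens 2: 1/d_i2 = 1/f₂ − 1/d_o2 = 1/(17.0) − 1/(10.80) = -0.03377, so d_i2 = -29.6 cm.
The final image is virtual, 29.6 cm to the left of lens 2 (overall magnification ≈ -0.84).

29.6 cm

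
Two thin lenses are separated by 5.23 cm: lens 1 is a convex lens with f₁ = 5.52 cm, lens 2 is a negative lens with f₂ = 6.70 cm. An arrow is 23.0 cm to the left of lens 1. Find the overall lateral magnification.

m = -0.453

Lens 1: 1/d_i1 = 1/(5.52) − 1/(23.0) = 0.1377, so d_i1 = 7.263 cm; m₁ = −d_i1/d_o1 = -0.3158.
d_o2 = 5.23 − (7.263) = -2.033 cm (virtual object).
f₂ = −6.70 cm (diverging).
Lens 2: 1/d_i2 = 1/(-6.70) − 1/(-2.033) = 0.3426, so d_i2 = 2.919 cm; m₂ = −d_i2/d_o2 = +1.436.
m = m₁·m₂ = (-0.3158)(+1.436) = -0.453.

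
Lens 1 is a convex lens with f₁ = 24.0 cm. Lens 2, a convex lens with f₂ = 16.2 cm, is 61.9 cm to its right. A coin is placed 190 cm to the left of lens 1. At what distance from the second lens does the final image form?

Lens 1: 1/d_i1 = 1/f₁ − 1/d_o1 = 1/(24.0) − 1/(190) = 0.03640, so d_i1 = 27.47 cm.
The intermediate image is 27.47 cm to the right of lens 1, which is 61.9 − (27.47) = 34.43 cm to the left of lens 2, so d_o2 = +34.43 cm.
Lens 2: 1/d_i2 = 1/f₂ − 1/d_o2 = 1/(16.2) − 1/(34.43) = 0.03268, so d_i2 = 30.6 cm.
The final image is real, 30.6 cm to the right of lens 2 (overall magnification ≈ 0.13).

30.6 cm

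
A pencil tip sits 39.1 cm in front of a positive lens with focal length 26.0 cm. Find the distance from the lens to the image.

77.6 cm

Thin-lens equation: 1/v = 1/f − 1/u = 1/(26.00) − 1/(39.1) = 0.03846 − 0.02558 = 0.01289, so v = 77.6 cm.
The image is real, inverted and enlarged, on the far side of the lens.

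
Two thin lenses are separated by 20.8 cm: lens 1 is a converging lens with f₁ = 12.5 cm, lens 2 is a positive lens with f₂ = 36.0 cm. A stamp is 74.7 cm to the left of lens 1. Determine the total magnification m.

m = -0.239

Lens 1: 1/d_i1 = 1/(12.5) − 1/(74.7) = 0.06661, so d_i1 = 15.01 cm; m₁ = −d_i1/d_o1 = -0.2009.
d_o2 = 20.8 − (15.01) = 5.790 cm.
Lens 2: 1/d_i2 = 1/(36.0) − 1/(5.790) = -0.1449, so d_i2 = -6.900 cm; m₂ = −d_i2/d_o2 = +1.192.
m = m₁·m₂ = (-0.2009)(+1.192) = -0.239.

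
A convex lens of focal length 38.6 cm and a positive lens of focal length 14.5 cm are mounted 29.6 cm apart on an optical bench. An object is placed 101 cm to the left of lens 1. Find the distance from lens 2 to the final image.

10.1 cm

Lens 1: 1/d_i1 = 1/f₁ − 1/d_o1 = 1/(38.6) − 1/(101) = 0.01601, so d_i1 = 62.48 cm.
The intermediate image is 62.48 cm to the right of lens 1, which lies 32.88 cm to the right of lens 2 — a virtual object — so d_o2 = −32.88 cm.
Lens 2: 1/d_i2 = 1/f₂ − 1/d_o2 = 1/(14.5) − 1/(-32.88) = 0.09938, so d_i2 = 10.1 cm.
The final image is real, 10.1 cm to the right of lens 2 (overall magnification ≈ -0.19).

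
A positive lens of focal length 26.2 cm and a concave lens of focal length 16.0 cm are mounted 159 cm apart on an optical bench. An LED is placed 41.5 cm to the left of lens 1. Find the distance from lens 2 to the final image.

Lens 1: 1/d_i1 = 1/f₁ − 1/d_o1 = 1/(26.2) − 1/(41.5) = 0.01407, so d_i1 = 71.07 cm.
The intermediate image is 71.07 cm to the right of lens 1, which is 159 − (71.07) = 87.93 cm to the left of lens 2, so d_o2 = +87.93 cm.
Lens 2 is diverging, so f₂ = −16.0 cm.
Lens 2: 1/d_i2 = 1/f₂ − 1/d_o2 = 1/(-16.0) − 1/(87.93) = -0.07387, so d_i2 = -13.5 cm.
The final image is virtual, 13.5 cm to the left of lens 2 (overall magnification ≈ -0.26).

13.5 cm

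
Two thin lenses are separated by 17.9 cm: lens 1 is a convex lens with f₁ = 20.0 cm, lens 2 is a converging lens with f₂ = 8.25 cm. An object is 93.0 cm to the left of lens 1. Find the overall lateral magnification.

m = -0.143

Lens 1: 1/d_i1 = 1/(20.0) − 1/(93.0) = 0.03925, so d_i1 = 25.48 cm; m₁ = −d_i1/d_o1 = -0.2740.
d_o2 = 17.9 − (25.48) = -7.580 cm (virtual object).
Lens 2: 1/d_i2 = 1/(8.25) − 1/(-7.580) = 0.2531, so d_i2 = 3.950 cm; m₂ = −d_i2/d_o2 = +0.5212.
m = m₁·m₂ = (-0.2740)(+0.5212) = -0.143.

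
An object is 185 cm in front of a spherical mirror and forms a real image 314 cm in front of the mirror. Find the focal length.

f = 116 cm (concave)

Real image ⇒ d_i = +314 cm.
1/f = 1/d_o + 1/d_i = 1/(185) + 1/(314) = 0.008590, so f = 116 cm.
Since f is positive, the spherical mirror is concave.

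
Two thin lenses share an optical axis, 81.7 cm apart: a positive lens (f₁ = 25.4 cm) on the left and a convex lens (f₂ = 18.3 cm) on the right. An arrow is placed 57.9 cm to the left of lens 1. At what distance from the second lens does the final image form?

Lens 1: 1/d_i1 = 1/f₁ − 1/d_o1 = 1/(25.4) − 1/(57.9) = 0.02210, so d_i1 = 45.25 cm.
The intermediate image is 45.25 cm to the right of lens 1, which is 81.7 − (45.25) = 36.45 cm to the left of lens 2, so d_o2 = +36.45 cm.
Lens 2: 1/d_i2 = 1/f₂ − 1/d_o2 = 1/(18.3) − 1/(36.45) = 0.02721, so d_i2 = 36.8 cm.
The final image is real, 36.8 cm to the right of lens 2 (overall magnification ≈ 0.79).

36.8 cm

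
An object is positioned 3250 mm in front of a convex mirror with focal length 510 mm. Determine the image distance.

441 mm

For a convex mirror, f = -510 mm.
Mirror equation: 1/q = 1/f − 1/p = 1/(-510.0) − 1/(3250) = -0.001961 − 0.0003077 = -0.002268, so q = -441 mm.
The image is virtual, upright and reduced, behind the mirror.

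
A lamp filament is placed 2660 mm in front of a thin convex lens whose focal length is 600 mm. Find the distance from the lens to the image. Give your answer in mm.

775 mm

Thin-lens equation: 1/v = 1/f − 1/u = 1/(600.0) − 1/(2660) = 0.001667 − 0.0003759 = 0.001291, so v = 775 mm.
The image is real, inverted and reduced, on the far side of the lens.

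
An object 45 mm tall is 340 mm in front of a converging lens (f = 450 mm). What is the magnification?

1/d_i = 1/f − 1/d_o = 1/(450.0) − 1/(340) = -0.0007190, so d_i = -1391 mm.
m = −d_i/d_o = −(-1391)/(340) = +4.09.
The image is virtual, upright and enlarged, on the same side as the object.

m = +4.09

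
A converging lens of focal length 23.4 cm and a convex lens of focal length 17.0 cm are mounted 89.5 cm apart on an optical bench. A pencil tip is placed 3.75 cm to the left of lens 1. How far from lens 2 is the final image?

20.8 cm

Lens 1: 1/d_i1 = 1/f₁ − 1/d_o1 = 1/(23.4) − 1/(3.75) = -0.2239, so d_i1 = -4.466 cm.
The intermediate image is 4.466 cm to the left of lens 1 (virtual), which is 89.5 − (-4.466) = 93.97 cm to the left of lens 2, so d_o2 = +93.97 cm.
Lens 2: 1/d_i2 = 1/f₂ − 1/d_o2 = 1/(17.0) − 1/(93.97) = 0.04818, so d_i2 = 20.8 cm.
The final image is real, 20.8 cm to the right of lens 2 (overall magnification ≈ -0.26).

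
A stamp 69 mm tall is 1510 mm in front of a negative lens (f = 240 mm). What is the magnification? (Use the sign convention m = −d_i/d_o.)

For a negative lens, f = -240 mm.
1/d_i = 1/f − 1/d_o = 1/(-240.0) − 1/(1510) = -0.004829, so d_i = -207.1 mm.
m = −d_i/d_o = −(-207.1)/(1510) = +0.137.
The image is virtual, upright and reduced, on the same side as the object.

m = +0.137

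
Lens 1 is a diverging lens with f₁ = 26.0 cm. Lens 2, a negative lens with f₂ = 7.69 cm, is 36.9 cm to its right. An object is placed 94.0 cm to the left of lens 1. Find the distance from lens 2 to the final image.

6.78 cm

Lens 1 is diverging, so f₁ = −26.0 cm.
Lens 1: 1/d_i1 = 1/f₁ − 1/d_o1 = 1/(-26.0) − 1/(94.0) = -0.04910, so d_i1 = -20.37 cm.
The intermediate image is 20.37 cm to the left of lens 1 (virtual), which is 36.9 − (-20.37) = 57.27 cm to the left of lens 2, so d_o2 = +57.27 cm.
Lens 2 is diverging, so f₂ = −7.69 cm.
Lens 2: 1/d_i2 = 1/f₂ − 1/d_o2 = 1/(-7.69) − 1/(57.27) = -0.1475, so d_i2 = -6.78 cm.
The final image is virtual, 6.78 cm to the left of lens 2 (overall magnification ≈ 0.026).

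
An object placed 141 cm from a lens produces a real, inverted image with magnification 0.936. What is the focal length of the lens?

f = 68.2 cm (converging)

m = −d_i/d_o ⇒ d_i = −m·d_o = −(-0.936)·(141) = 132.0 cm.
1/f = 1/d_o + 1/d_i = 1/(141) + 1/(132.0) = 0.01467, so f = 68.2 cm.
Since f is positive, the lens is converging.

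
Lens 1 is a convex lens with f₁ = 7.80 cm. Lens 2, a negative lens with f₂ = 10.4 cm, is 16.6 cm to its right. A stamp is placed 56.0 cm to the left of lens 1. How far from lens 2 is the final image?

Lens 1: 1/d_i1 = 1/f₁ − 1/d_o1 = 1/(7.80) − 1/(56.0) = 0.1103, so d_i1 = 9.062 cm.
The intermediate image is 9.062 cm to the right of lens 1, which is 16.6 − (9.062) = 7.538 cm to the left of lens 2, so d_o2 = +7.538 cm.
Lens 2 is diverging, so f₂ = −10.4 cm.
Lens 2: 1/d_i2 = 1/f₂ − 1/d_o2 = 1/(-10.4) − 1/(7.538) = -0.2288, so d_i2 = -4.37 cm.
The final image is virtual, 4.37 cm to the left of lens 2 (overall magnification ≈ -0.094).

4.37 cm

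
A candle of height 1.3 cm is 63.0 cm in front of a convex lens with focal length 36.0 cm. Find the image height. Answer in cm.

1/d_i = 1/f − 1/d_o = 1/(36.00) − 1/(63.0) = 0.01190, so d_i = 84.00 cm.
m = −d_i/d_o = -1.333.
|h_i| = |m|·h_o = 1.333 × 1.3 = 1.73 cm. The image is real, inverted and enlarged, on the far side of the lens.

1.73 cm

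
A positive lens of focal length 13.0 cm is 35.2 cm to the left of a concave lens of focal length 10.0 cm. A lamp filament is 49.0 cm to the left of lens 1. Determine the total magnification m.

m = -0.131

Lens 1: 1/d_i1 = 1/(13.0) − 1/(49.0) = 0.05651, so d_i1 = 17.69 cm; m₁ = −d_i1/d_o1 = -0.3610.
d_o2 = 35.2 − (17.69) = 17.51 cm.
f₂ = −10.0 cm (diverging).
Lens 2: 1/d_i2 = 1/(-10.0) − 1/(17.51) = -0.1571, so d_i2 = -6.365 cm; m₂ = −d_i2/d_o2 = +0.3635.
m = m₁·m₂ = (-0.3610)(+0.3635) = -0.131.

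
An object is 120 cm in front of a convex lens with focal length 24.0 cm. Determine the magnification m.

1/d_i = 1/f − 1/d_o = 1/(24.00) − 1/(120) = 0.03333, so d_i = 30.00 cm.
m = −d_i/d_o = −(30.00)/(120) = -0.250.
The image is real, inverted and reduced, on the far side of the lens.

m = -0.250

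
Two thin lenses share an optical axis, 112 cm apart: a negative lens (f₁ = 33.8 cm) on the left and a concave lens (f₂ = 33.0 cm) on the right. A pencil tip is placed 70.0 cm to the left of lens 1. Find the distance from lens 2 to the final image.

Lens 1 is diverging, so f₁ = −33.8 cm.
Lens 1: 1/d_i1 = 1/f₁ − 1/d_o1 = 1/(-33.8) − 1/(70.0) = -0.04387, so d_i1 = -22.79 cm.
The intermediate image is 22.79 cm to the left of lens 1 (virtual), which is 112 − (-22.79) = 134.8 cm to the left of lens 2, so d_o2 = +134.8 cm.
Lens 2 is diverging, so f₂ = −33.0 cm.
Lens 2: 1/d_i2 = 1/f₂ − 1/d_o2 = 1/(-33.0) − 1/(134.8) = -0.03772, so d_i2 = -26.5 cm.
The final image is virtual, 26.5 cm to the left of lens 2 (overall magnification ≈ 0.064).

26.5 cm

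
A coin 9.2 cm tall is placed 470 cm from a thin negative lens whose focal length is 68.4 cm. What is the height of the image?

For a negative lens, f = -68.4 cm.
1/d_i = 1/f − 1/d_o = 1/(-68.40) − 1/(470) = -0.01675, so d_i = -59.71 cm.
m = −d_i/d_o = +0.1270.
|h_i| = |m|·h_o = 0.1270 × 9.2 = 1.17 cm. The image is virtual, upright and reduced, on the same side as the object.

1.17 cm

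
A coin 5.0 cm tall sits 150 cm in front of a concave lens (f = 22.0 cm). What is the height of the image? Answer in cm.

0.640 cm

For a concave lens, f = -22.0 cm.
1/d_i = 1/f − 1/d_o = 1/(-22.00) − 1/(150) = -0.05212, so d_i = -19.19 cm.
m = −d_i/d_o = +0.1279.
|h_i| = |m|·h_o = 0.1279 × 5.0 = 0.640 cm. The image is virtual, upright and reduced, on the same side as the object.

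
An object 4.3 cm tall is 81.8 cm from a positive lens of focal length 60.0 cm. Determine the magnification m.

1/d_i = 1/f − 1/d_o = 1/(60.00) − 1/(81.8) = 0.004442, so d_i = 225.1 cm.
m = −d_i/d_o = −(225.1)/(81.8) = -2.75.
The image is real, inverted and enlarged, on the far side of the lens.

m = -2.75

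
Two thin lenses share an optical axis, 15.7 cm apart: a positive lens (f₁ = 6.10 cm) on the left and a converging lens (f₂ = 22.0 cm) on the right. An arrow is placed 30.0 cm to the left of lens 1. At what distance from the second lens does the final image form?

Lens 1: 1/d_i1 = 1/f₁ − 1/d_o1 = 1/(6.10) − 1/(30.0) = 0.1306, so d_i1 = 7.657 cm.
The intermediate image is 7.657 cm to the right of lens 1, which is 15.7 − (7.657) = 8.043 cm to the left of lens 2, so d_o2 = +8.043 cm.
Lens 2: 1/d_i2 = 1/f₂ − 1/d_o2 = 1/(22.0) − 1/(8.043) = -0.07888, so d_i2 = -12.7 cm.
The final image is virtual, 12.7 cm to the left of lens 2 (overall magnification ≈ -0.40).

12.7 cm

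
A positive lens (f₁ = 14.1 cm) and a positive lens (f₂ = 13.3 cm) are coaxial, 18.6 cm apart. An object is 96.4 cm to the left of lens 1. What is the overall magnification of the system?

m = -0.203

Lens 1: 1/d_i1 = 1/(14.1) − 1/(96.4) = 0.06055, so d_i1 = 16.52 cm; m₁ = −d_i1/d_o1 = -0.1714.
d_o2 = 18.6 − (16.52) = 2.080 cm.
Lens 2: 1/d_i2 = 1/(13.3) − 1/(2.080) = -0.4056, so d_i2 = -2.466 cm; m₂ = −d_i2/d_o2 = +1.185.
m = m₁·m₂ = (-0.1714)(+1.185) = -0.203.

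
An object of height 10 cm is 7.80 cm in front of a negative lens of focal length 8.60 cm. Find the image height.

For a negative lens, f = -8.60 cm.
1/d_i = 1/f − 1/d_o = 1/(-8.600) − 1/(7.80) = -0.2445, so d_i = -4.090 cm.
m = −d_i/d_o = +0.5244.
|h_i| = |m|·h_o = 0.5244 × 10 = 5.24 cm. The image is virtual, upright and reduced, on the same side as the object.

5.24 cm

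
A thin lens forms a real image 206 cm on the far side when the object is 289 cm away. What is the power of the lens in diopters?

P = +0.831 D

d_i = +206 cm.
1/f = 1/d_o + 1/d_i = 1/(289) + 1/(206) = 0.008315 cm⁻¹.
f = 120.3 cm = 1.203 m, so P = 1/f = +0.831 D.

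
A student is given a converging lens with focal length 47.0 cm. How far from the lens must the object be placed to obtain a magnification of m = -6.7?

m = −d_i/d_o ⇒ d_i = −m·d_o.
1/f = 1/d_o + 1/d_i = 1/d_o − 1/(m·d_o) = (1 − 1/m)/d_o, so d_o = f(1 − 1/m) = (47.00)(1 − 1/(-6.7)) = 54.0 cm.

54.0 cm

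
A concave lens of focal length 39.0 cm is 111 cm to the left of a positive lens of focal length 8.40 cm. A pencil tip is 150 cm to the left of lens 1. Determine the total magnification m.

f₁ = −39.0 cm (diverging).
Lens 1: 1/d_i1 = 1/(-39.0) − 1/(150) = -0.03231, so d_i1 = -30.95 cm; m₁ = −d_i1/d_o1 = +0.2063.
d_o2 = 111 − (-30.95) = 141.9 cm.
Lens 2: 1/d_i2 = 1/(8.40) − 1/(141.9) = 0.1120, so d_i2 = 8.929 cm; m₂ = −d_i2/d_o2 = -0.06292.
m = m₁·m₂ = (+0.2063)(-0.06292) = -0.0130.

m = -0.0130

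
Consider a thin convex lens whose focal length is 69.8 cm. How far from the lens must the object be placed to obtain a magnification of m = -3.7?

88.7 cm

m = −d_i/d_o ⇒ d_i = −m·d_o.
1/f = 1/d_o + 1/d_i = 1/d_o − 1/(m·d_o) = (1 − 1/m)/d_o, so d_o = f(1 − 1/m) = (69.80)(1 − 1/(-3.7)) = 88.7 cm.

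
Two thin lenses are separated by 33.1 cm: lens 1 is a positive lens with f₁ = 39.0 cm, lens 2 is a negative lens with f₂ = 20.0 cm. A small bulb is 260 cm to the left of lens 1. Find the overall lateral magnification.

Lens 1: 1/d_i1 = 1/(39.0) − 1/(260) = 0.02179, so d_i1 = 45.88 cm; m₁ = −d_i1/d_o1 = -0.1765.
d_o2 = 33.1 − (45.88) = -12.78 cm (virtual object).
f₂ = −20.0 cm (diverging).
Lens 2: 1/d_i2 = 1/(-20.0) − 1/(-12.78) = 0.02825, so d_i2 = 35.40 cm; m₂ = −d_i2/d_o2 = +2.770.
m = m₁·m₂ = (-0.1765)(+2.770) = -0.489.

m = -0.489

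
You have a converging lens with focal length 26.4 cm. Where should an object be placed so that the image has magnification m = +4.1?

20.0 cm

m = −d_i/d_o ⇒ d_i = −m·d_o.
1/f = 1/d_o + 1/d_i = 1/d_o − 1/(m·d_o) = (1 − 1/m)/d_o, so d_o = f(1 − 1/m) = (26.40)(1 − 1/(+4.1)) = 20.0 cm.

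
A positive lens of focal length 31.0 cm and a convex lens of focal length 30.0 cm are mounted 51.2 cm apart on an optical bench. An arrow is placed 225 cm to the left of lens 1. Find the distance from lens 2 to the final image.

31.0 cm

Lens 1: 1/d_i1 = 1/f₁ − 1/d_o1 = 1/(31.0) − 1/(225) = 0.02781, so d_i1 = 35.95 cm.
The intermediate image is 35.95 cm to the right of lens 1, which is 51.2 − (35.95) = 15.25 cm to the left of lens 2, so d_o2 = +15.25 cm.
Lens 2: 1/d_i2 = 1/f₂ − 1/d_o2 = 1/(30.0) − 1/(15.25) = -0.03224, so d_i2 = -31.0 cm.
The final image is virtual, 31.0 cm to the left of lens 2 (overall magnification ≈ -0.32).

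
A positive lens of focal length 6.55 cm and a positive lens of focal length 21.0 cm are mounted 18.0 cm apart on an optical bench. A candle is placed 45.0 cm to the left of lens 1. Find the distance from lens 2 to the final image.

Lens 1: 1/d_i1 = 1/f₁ − 1/d_o1 = 1/(6.55) − 1/(45.0) = 0.1304, so d_i1 = 7.666 cm.
The intermediate image is 7.666 cm to the right of lens 1, which is 18.0 − (7.666) = 10.33 cm to the left of lens 2, so d_o2 = +10.33 cm.
Lens 2: 1/d_i2 = 1/f₂ − 1/d_o2 = 1/(21.0) − 1/(10.33) = -0.04919, so d_i2 = -20.3 cm.
The final image is virtual, 20.3 cm to the left of lens 2 (overall magnification ≈ -0.34).

20.3 cm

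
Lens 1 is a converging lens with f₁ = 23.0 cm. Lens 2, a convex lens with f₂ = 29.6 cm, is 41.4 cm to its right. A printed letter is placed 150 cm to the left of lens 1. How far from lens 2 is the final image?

Lens 1: 1/d_i1 = 1/f₁ − 1/d_o1 = 1/(23.0) − 1/(150) = 0.03681, so d_i1 = 27.17 cm.
The intermediate image is 27.17 cm to the right of lens 1, which is 41.4 − (27.17) = 14.23 cm to the left of lens 2, so d_o2 = +14.23 cm.
Lens 2: 1/d_i2 = 1/f₂ − 1/d_o2 = 1/(29.6) − 1/(14.23) = -0.03649, so d_i2 = -27.4 cm.
The final image is virtual, 27.4 cm to the left of lens 2 (overall magnification ≈ -0.35).

27.4 cm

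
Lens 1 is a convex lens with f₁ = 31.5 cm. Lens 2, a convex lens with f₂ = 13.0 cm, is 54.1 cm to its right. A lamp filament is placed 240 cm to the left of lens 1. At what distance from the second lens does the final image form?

Lens 1: 1/d_i1 = 1/f₁ − 1/d_o1 = 1/(31.5) − 1/(240) = 0.02758, so d_i1 = 36.26 cm.
The intermediate image is 36.26 cm to the right of lens 1, which is 54.1 − (36.26) = 17.84 cm to the left of lens 2, so d_o2 = +17.84 cm.
Lens 2: 1/d_i2 = 1/f₂ − 1/d_o2 = 1/(13.0) − 1/(17.84) = 0.02087, so d_i2 = 47.9 cm.
The final image is real, 47.9 cm to the right of lens 2 (overall magnification ≈ 0.41).

47.9 cm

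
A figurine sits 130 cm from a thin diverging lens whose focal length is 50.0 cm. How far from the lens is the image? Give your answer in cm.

For a diverging lens, f = -50.0 cm.
Lens equation: 1/q = 1/f − 1/p = 1/(-50.00) − 1/(130) = -0.02000 − 0.007692 = -0.02769, so q = -36.1 cm.
The image is virtual, upright and reduced, on the same side as the object.

36.1 cm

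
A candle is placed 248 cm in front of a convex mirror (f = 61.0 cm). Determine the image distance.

For a convex mirror, f = -61.0 cm.
Mirror equation: 1/d_i = 1/f − 1/d_o = 1/(-61.00) − 1/(248) = -0.01639 − 0.004032 = -0.02043, so d_i = -49.0 cm.
The image is virtual, upright and reduced, behind the mirror.

49.0 cm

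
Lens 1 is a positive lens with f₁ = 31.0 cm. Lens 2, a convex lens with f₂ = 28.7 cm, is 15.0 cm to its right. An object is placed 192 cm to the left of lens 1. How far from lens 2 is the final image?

12.4 cm

Lens 1: 1/d_i1 = 1/f₁ − 1/d_o1 = 1/(31.0) − 1/(192) = 0.02705, so d_i1 = 36.97 cm.
The intermediate image is 36.97 cm to the right of lens 1, which lies 21.97 cm to the right of lens 2 — a virtual object — so d_o2 = −21.97 cm.
Lens 2: 1/d_i2 = 1/f₂ − 1/d_o2 = 1/(28.7) − 1/(-21.97) = 0.08036, so d_i2 = 12.4 cm.
The final image is real, 12.4 cm to the right of lens 2 (overall magnification ≈ -0.11).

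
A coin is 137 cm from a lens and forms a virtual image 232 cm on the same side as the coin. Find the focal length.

Virtual image ⇒ d_i = −232 cm.
1/f = 1/d_o + 1/d_i = 1/(137) + 1/(-232) = 0.002989, so f = 335 cm.
Since f is positive, the lens is converging.

f = 335 cm (converging)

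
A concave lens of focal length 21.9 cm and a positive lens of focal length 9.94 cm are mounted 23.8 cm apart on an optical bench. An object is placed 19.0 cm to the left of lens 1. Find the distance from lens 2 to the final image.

Lens 1 is diverging, so f₁ = −21.9 cm.
Lens 1: 1/d_i1 = 1/f₁ − 1/d_o1 = 1/(-21.9) − 1/(19.0) = -0.09829, so d_i1 = -10.17 cm.
The intermediate image is 10.17 cm to the left of lens 1 (virtual), which is 23.8 − (-10.17) = 33.97 cm to the left of lens 2, so d_o2 = +33.97 cm.
Lens 2: 1/d_i2 = 1/f₂ − 1/d_o2 = 1/(9.94) − 1/(33.97) = 0.07117, so d_i2 = 14.1 cm.
The final image is real, 14.1 cm to the right of lens 2 (overall magnification ≈ -0.22).

14.1 cm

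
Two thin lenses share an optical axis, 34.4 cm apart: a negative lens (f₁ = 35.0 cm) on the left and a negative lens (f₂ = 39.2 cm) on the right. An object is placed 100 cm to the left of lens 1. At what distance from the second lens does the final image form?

Lens 1 is diverging, so f₁ = −35.0 cm.
Lens 1: 1/d_i1 = 1/f₁ − 1/d_o1 = 1/(-35.0) − 1/(100) = -0.03857, so d_i1 = -25.93 cm.
The intermediate image is 25.93 cm to the left of lens 1 (virtual), which is 34.4 − (-25.93) = 60.33 cm to the left of lens 2, so d_o2 = +60.33 cm.
Lens 2 is diverging, so f₂ = −39.2 cm.
Lens 2: 1/d_i2 = 1/f₂ − 1/d_o2 = 1/(-39.2) − 1/(60.33) = -0.04209, so d_i2 = -23.8 cm.
The final image is virtual, 23.8 cm to the left of lens 2 (overall magnification ≈ 0.10).

23.8 cm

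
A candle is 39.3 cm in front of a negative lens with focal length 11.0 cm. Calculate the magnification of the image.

m = +0.219

For a negative lens, f = -11.0 cm.
1/d_i = 1/f − 1/d_o = 1/(-11.00) − 1/(39.3) = -0.1164, so d_i = -8.594 cm.
m = −d_i/d_o = −(-8.594)/(39.3) = +0.219.
The image is virtual, upright and reduced, on the same side as the object.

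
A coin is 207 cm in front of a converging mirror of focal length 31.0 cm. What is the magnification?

1/d_i = 1/f − 1/d_o = 1/(31.00) − 1/(207) = 0.02743, so d_i = 36.46 cm.
m = −d_i/d_o = −(36.46)/(207) = -0.176.
The image is real, inverted and reduced, in front of the mirror.

m = -0.176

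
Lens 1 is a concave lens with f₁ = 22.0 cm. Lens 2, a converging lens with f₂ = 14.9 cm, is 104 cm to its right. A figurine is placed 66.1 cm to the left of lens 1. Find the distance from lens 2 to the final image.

Lens 1 is diverging, so f₁ = −22.0 cm.
Lens 1: 1/d_i1 = 1/f₁ − 1/d_o1 = 1/(-22.0) − 1/(66.1) = -0.06058, so d_i1 = -16.51 cm.
The intermediate image is 16.51 cm to the left of lens 1 (virtual), which is 104 − (-16.51) = 120.5 cm to the left of lens 2, so d_o2 = +120.5 cm.
Lens 2: 1/d_i2 = 1/f₂ − 1/d_o2 = 1/(14.9) − 1/(120.5) = 0.05882, so d_i2 = 17.0 cm.
The final image is real, 17.0 cm to the right of lens 2 (overall magnification ≈ -0.035).

17.0 cm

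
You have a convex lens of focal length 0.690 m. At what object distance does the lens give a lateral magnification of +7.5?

0.598 m

m = −d_i/d_o ⇒ d_i = −m·d_o.
1/f = 1/d_o + 1/d_i = 1/d_o − 1/(m·d_o) = (1 − 1/m)/d_o, so d_o = f(1 − 1/m) = (0.6900)(1 − 1/(+7.5)) = 0.598 m.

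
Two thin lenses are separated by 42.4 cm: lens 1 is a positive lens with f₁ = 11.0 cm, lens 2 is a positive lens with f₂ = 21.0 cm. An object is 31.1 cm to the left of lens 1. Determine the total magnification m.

m = +2.62

Lens 1: 1/d_i1 = 1/(11.0) − 1/(31.1) = 0.05875, so d_i1 = 17.02 cm; m₁ = −d_i1/d_o1 = -0.5473.
d_o2 = 42.4 − (17.02) = 25.38 cm.
Lens 2: 1/d_i2 = 1/(21.0) − 1/(25.38) = 0.008218, so d_i2 = 121.7 cm; m₂ = −d_i2/d_o2 = -4.795.
m = m₁·m₂ = (-0.5473)(-4.795) = +2.62.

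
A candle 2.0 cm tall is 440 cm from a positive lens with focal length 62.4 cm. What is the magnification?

m = -0.165

1/d_i = 1/f − 1/d_o = 1/(62.40) − 1/(440) = 0.01375, so d_i = 72.71 cm.
m = −d_i/d_o = −(72.71)/(440) = -0.165.
The image is real, inverted and reduced, on the far side of the lens.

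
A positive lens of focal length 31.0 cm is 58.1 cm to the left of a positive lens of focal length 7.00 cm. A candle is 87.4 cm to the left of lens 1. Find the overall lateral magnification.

Lens 1: 1/d_i1 = 1/(31.0) − 1/(87.4) = 0.02082, so d_i1 = 48.04 cm; m₁ = −d_i1/d_o1 = -0.5497.
d_o2 = 58.1 − (48.04) = 10.06 cm.
Lens 2: 1/d_i2 = 1/(7.00) − 1/(10.06) = 0.04345, so d_i2 = 23.01 cm; m₂ = −d_i2/d_o2 = -2.288.
m = m₁·m₂ = (-0.5497)(-2.288) = +1.26.

m = +1.26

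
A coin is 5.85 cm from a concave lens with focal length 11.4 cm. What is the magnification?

For a concave lens, f = -11.4 cm.
1/d_i = 1/f − 1/d_o = 1/(-11.40) − 1/(5.85) = -0.2587, so d_i = -3.866 cm.
m = −d_i/d_o = −(-3.866)/(5.85) = +0.661.
The image is virtual, upright and reduced, on the same side as the object.

m = +0.661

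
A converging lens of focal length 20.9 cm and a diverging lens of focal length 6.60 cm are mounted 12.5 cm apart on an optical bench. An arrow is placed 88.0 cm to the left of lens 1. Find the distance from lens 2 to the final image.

Lens 1: 1/d_i1 = 1/f₁ − 1/d_o1 = 1/(20.9) − 1/(88.0) = 0.03648, so d_i1 = 27.41 cm.
The intermediate image is 27.41 cm to the right of lens 1, which lies 14.91 cm to the right of lens 2 — a virtual object — so d_o2 = −14.91 cm.
Lens 2 is diverging, so f₂ = −6.60 cm.
Lens 2: 1/d_i2 = 1/f₂ − 1/d_o2 = 1/(-6.60) − 1/(-14.91) = -0.08445, so d_i2 = -11.8 cm.
The final image is virtual, 11.8 cm to the left of lens 2 (overall magnification ≈ 0.25).

11.8 cm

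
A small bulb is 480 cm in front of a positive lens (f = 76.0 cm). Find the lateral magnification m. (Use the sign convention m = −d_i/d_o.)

1/d_i = 1/f − 1/d_o = 1/(76.00) − 1/(480) = 0.01107, so d_i = 90.30 cm.
m = −d_i/d_o = −(90.30)/(480) = -0.188.
The image is real, inverted and reduced, on the far side of the lens.

m = -0.188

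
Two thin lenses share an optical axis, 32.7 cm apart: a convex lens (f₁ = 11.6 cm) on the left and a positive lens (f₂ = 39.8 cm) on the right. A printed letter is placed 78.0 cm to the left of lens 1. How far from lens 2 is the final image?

Lens 1: 1/d_i1 = 1/f₁ − 1/d_o1 = 1/(11.6) − 1/(78.0) = 0.07339, so d_i1 = 13.63 cm.
The intermediate image is 13.63 cm to the right of lens 1, which is 32.7 − (13.63) = 19.07 cm to the left of lens 2, so d_o2 = +19.07 cm.
Lens 2: 1/d_i2 = 1/f₂ − 1/d_o2 = 1/(39.8) − 1/(19.07) = -0.02731, so d_i2 = -36.6 cm.
The final image is virtual, 36.6 cm to the left of lens 2 (overall magnification ≈ -0.34).

36.6 cm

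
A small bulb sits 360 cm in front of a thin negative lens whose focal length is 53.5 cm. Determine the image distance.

For a negative lens, f = -53.5 cm.
Thin-lens equation: 1/d_i = 1/f − 1/d_o = 1/(-53.50) − 1/(360) = -0.01869 − 0.002778 = -0.02147, so d_i = -46.6 cm.
The image is virtual, upright and reduced, on the same side as the object.

46.6 cm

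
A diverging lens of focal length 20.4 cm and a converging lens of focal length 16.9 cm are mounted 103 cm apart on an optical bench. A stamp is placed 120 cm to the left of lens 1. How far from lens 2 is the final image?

Lens 1 is diverging, so f₁ = −20.4 cm.
Lens 1: 1/d_i1 = 1/f₁ − 1/d_o1 = 1/(-20.4) − 1/(120) = -0.05735, so d_i1 = -17.44 cm.
The intermediate image is 17.44 cm to the left of lens 1 (virtual), which is 103 − (-17.44) = 120.4 cm to the left of lens 2, so d_o2 = +120.4 cm.
Lens 2: 1/d_i2 = 1/f₂ − 1/d_o2 = 1/(16.9) − 1/(120.4) = 0.05087, so d_i2 = 19.7 cm.
The final image is real, 19.7 cm to the right of lens 2 (overall magnification ≈ -0.024).

19.7 cm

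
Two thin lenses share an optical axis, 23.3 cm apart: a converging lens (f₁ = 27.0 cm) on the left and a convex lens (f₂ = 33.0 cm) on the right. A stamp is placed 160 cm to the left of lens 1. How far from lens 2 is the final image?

7.18 cm

Lens 1: 1/d_i1 = 1/f₁ − 1/d_o1 = 1/(27.0) − 1/(160) = 0.03079, so d_i1 = 32.48 cm.
The intermediate image is 32.48 cm to the right of lens 1, which lies 9.180 cm to the right of lens 2 — a virtual object — so d_o2 = −9.180 cm.
Lens 2: 1/d_i2 = 1/f₂ − 1/d_o2 = 1/(33.0) − 1/(-9.180) = 0.1392, so d_i2 = 7.18 cm.
The final image is real, 7.18 cm to the right of lens 2 (overall magnification ≈ -0.16).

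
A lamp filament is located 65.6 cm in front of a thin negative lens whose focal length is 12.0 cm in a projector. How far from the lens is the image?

10.1 cm

For a negative lens, f = -12.0 cm.
Lens equation: 1/s_i = 1/f − 1/s_o = 1/(-12.00) − 1/(65.6) = -0.08333 − 0.01524 = -0.09858, so s_i = -10.1 cm.
The image is virtual, upright and reduced, on the same side as the object.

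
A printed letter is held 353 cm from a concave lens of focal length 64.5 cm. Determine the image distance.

For a concave lens, f = -64.5 cm.
Lens equation: 1/d_i = 1/f − 1/d_o = 1/(-64.50) − 1/(353) = -0.01550 − 0.002833 = -0.01834, so d_i = -54.5 cm.
The image is virtual, upright and reduced, on the same side as the object.

54.5 cm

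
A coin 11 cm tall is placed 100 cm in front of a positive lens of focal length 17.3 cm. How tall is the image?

2.30 cm

1/d_i = 1/f − 1/d_o = 1/(17.30) − 1/(100) = 0.04780, so d_i = 20.92 cm.
m = −d_i/d_o = -0.2092.
|h_i| = |m|·h_o = 0.2092 × 11 = 2.30 cm. The image is real, inverted and reduced, on the far side of the lens.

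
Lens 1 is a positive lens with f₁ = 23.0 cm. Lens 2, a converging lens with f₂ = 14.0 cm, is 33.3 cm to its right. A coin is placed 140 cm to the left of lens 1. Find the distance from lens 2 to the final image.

9.84 cm

Lens 1: 1/d_i1 = 1/f₁ − 1/d_o1 = 1/(23.0) − 1/(140) = 0.03634, so d_i1 = 27.52 cm.
The intermediate image is 27.52 cm to the right of lens 1, which is 33.3 − (27.52) = 5.780 cm to the left of lens 2, so d_o2 = +5.780 cm.
Lens 2: 1/d_i2 = 1/f₂ − 1/d_o2 = 1/(14.0) − 1/(5.780) = -0.1016, so d_i2 = -9.84 cm.
The final image is virtual, 9.84 cm to the left of lens 2 (overall magnification ≈ -0.33).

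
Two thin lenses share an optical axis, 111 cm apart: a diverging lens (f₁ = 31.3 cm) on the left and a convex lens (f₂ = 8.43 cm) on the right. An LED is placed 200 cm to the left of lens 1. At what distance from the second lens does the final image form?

8.98 cm

Lens 1 is diverging, so f₁ = −31.3 cm.
Lens 1: 1/d_i1 = 1/f₁ − 1/d_o1 = 1/(-31.3) − 1/(200) = -0.03695, so d_i1 = -27.06 cm.
The intermediate image is 27.06 cm to the left of lens 1 (virtual), which is 111 − (-27.06) = 138.1 cm to the left of lens 2, so d_o2 = +138.1 cm.
Lens 2: 1/d_i2 = 1/f₂ − 1/d_o2 = 1/(8.43) − 1/(138.1) = 0.1114, so d_i2 = 8.98 cm.
The final image is real, 8.98 cm to the right of lens 2 (overall magnification ≈ -0.0088).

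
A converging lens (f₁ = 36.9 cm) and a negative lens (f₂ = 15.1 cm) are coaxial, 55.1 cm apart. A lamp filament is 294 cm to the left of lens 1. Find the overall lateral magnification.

m = -0.0774

Lens 1: 1/d_i1 = 1/(36.9) − 1/(294) = 0.02370, so d_i1 = 42.20 cm; m₁ = −d_i1/d_o1 = -0.1435.
d_o2 = 55.1 − (42.20) = 12.90 cm.
f₂ = −15.1 cm (diverging).
Lens 2: 1/d_i2 = 1/(-15.1) − 1/(12.90) = -0.1437, so d_i2 = -6.957 cm; m₂ = −d_i2/d_o2 = +0.5393.
m = m₁·m₂ = (-0.1435)(+0.5393) = -0.0774.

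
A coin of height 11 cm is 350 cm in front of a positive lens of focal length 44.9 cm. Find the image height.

1.62 cm

1/d_i = 1/f − 1/d_o = 1/(44.90) − 1/(350) = 0.01941, so d_i = 51.51 cm.
m = −d_i/d_o = -0.1472.
|h_i| = |m|·h_o = 0.1472 × 11 = 1.62 cm. The image is real, inverted and reduced, on the far side of the lens.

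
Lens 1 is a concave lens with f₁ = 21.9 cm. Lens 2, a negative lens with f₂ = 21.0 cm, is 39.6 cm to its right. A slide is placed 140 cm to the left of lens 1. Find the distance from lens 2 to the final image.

15.5 cm

Lens 1 is diverging, so f₁ = −21.9 cm.
Lens 1: 1/d_i1 = 1/f₁ − 1/d_o1 = 1/(-21.9) − 1/(140) = -0.05280, so d_i1 = -18.94 cm.
The intermediate image is 18.94 cm to the left of lens 1 (virtual), which is 39.6 − (-18.94) = 58.54 cm to the left of lens 2, so d_o2 = +58.54 cm.
Lens 2 is diverging, so f₂ = −21.0 cm.
Lens 2: 1/d_i2 = 1/f₂ − 1/d_o2 = 1/(-21.0) − 1/(58.54) = -0.06470, so d_i2 = -15.5 cm.
The final image is virtual, 15.5 cm to the left of lens 2 (overall magnification ≈ 0.036).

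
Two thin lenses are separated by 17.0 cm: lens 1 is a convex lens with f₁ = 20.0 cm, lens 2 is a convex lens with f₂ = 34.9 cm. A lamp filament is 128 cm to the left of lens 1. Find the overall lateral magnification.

Lens 1: 1/d_i1 = 1/(20.0) − 1/(128) = 0.04219, so d_i1 = 23.70 cm; m₁ = −d_i1/d_o1 = -0.1852.
d_o2 = 17.0 − (23.70) = -6.700 cm (virtual object).
Lens 2: 1/d_i2 = 1/(34.9) − 1/(-6.700) = 0.1779, so d_i2 = 5.621 cm; m₂ = −d_i2/d_o2 = +0.8389.
m = m₁·m₂ = (-0.1852)(+0.8389) = -0.155.

m = -0.155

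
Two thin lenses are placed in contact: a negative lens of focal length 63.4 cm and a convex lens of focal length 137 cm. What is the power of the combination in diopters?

P₁ = 1/f₁ = 1/(-0.634 m) = -1.577 D; P₂ = 1/f₂ = 1/(1.37 m) = +0.7299 D.
For thin lenses in contact, P = P₁ + P₂ = (-1.577) + (+0.7299) = -0.847 D.

P = -0.847 D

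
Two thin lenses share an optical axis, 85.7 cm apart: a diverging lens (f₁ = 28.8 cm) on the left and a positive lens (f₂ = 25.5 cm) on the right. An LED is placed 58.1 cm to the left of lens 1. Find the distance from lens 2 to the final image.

33.7 cm

Lens 1 is diverging, so f₁ = −28.8 cm.
Lens 1: 1/d_i1 = 1/f₁ − 1/d_o1 = 1/(-28.8) − 1/(58.1) = -0.05193, so d_i1 = -19.26 cm.
The intermediate image is 19.26 cm to the left of lens 1 (virtual), which is 85.7 − (-19.26) = 105.0 cm to the left of lens 2, so d_o2 = +105.0 cm.
Lens 2: 1/d_i2 = 1/f₂ − 1/d_o2 = 1/(25.5) − 1/(105.0) = 0.02969, so d_i2 = 33.7 cm.
The final image is real, 33.7 cm to the right of lens 2 (overall magnification ≈ -0.11).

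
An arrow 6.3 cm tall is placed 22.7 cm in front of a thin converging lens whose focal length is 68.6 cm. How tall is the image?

9.42 cm

1/d_i = 1/f − 1/d_o = 1/(68.60) − 1/(22.7) = -0.02948, so d_i = -33.93 cm.
m = −d_i/d_o = +1.495.
|h_i| = |m|·h_o = 1.495 × 6.3 = 9.42 cm. The image is virtual, upright and enlarged, on the same side as the object.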